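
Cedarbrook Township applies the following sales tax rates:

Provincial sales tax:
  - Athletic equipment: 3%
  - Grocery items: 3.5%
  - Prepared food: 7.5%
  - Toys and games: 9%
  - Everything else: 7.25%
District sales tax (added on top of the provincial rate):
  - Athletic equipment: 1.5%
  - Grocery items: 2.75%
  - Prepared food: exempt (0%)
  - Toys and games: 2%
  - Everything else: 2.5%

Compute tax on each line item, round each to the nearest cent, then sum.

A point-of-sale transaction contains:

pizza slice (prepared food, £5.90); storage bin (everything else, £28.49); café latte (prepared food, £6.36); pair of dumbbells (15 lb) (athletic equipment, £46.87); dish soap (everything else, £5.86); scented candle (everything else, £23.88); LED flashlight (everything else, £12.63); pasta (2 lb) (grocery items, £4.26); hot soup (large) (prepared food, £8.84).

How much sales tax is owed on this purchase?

Pizza slice £5.90: prepared food → 7.5% + 0% district = 7.5% → £0.44
Storage bin £28.49: everything else → 7.25% + 2.5% district = 9.75% → £2.78
Café latte £6.36: prepared food → 7.5% + 0% district = 7.5% → £0.48
Pair of dumbbells (15 lb) £46.87: athletic equipment → 3% + 1.5% district = 4.5% → £2.11
Dish soap £5.86: everything else → 7.25% + 2.5% district = 9.75% → £0.57
Scented candle £23.88: everything else → 7.25% + 2.5% district = 9.75% → £2.33
LED flashlight £12.63: everything else → 7.25% + 2.5% district = 9.75% → £1.23
Pasta (2 lb) £4.26: grocery items → 3.5% + 2.75% district = 6.25% → £0.27
Hot soup (large) £8.84: prepared food → 7.5% + 0% district = 7.5% → £0.66
Total tax = £0.44 + £2.78 + £0.48 + £2.11 + £0.57 + £2.33 + £1.23 + £0.27 + £0.66 = £10.87

£10.87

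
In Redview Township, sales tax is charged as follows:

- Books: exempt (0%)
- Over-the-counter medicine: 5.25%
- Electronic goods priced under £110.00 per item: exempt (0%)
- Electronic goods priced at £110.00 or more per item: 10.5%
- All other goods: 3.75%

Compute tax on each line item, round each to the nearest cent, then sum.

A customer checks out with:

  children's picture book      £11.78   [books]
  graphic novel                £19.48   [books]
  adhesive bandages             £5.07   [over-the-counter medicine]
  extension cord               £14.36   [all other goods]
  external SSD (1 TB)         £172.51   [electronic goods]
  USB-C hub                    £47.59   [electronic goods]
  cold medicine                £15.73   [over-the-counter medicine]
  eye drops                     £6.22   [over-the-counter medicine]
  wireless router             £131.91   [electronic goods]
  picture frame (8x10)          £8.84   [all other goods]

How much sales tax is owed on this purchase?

Children's picture book £11.78: books → 0% → £0.00
Graphic novel £19.48: books → 0% → £0.00
Adhesive bandages £5.07: over-the-counter medicine → 5.25% → £0.27
Extension cord £14.36: all other goods → 3.75% → £0.54
External SSD (1 TB) £172.51: electronic goods, £110.00 or more → 10.5% → £18.11
USB-C hub £47.59: electronic goods, under £110.00 → 0% → £0.00
Cold medicine £15.73: over-the-counter medicine → 5.25% → £0.83
Eye drops £6.22: over-the-counter medicine → 5.25% → £0.33
Wireless router £131.91: electronic goods, £110.00 or more → 10.5% → £13.85
Picture frame (8x10) £8.84: all other goods → 3.75% → £0.33
Total tax = £0.27 + £0.54 + £18.11 + £0.83 + £0.33 + £13.85 + £0.33 = £34.26

£34.26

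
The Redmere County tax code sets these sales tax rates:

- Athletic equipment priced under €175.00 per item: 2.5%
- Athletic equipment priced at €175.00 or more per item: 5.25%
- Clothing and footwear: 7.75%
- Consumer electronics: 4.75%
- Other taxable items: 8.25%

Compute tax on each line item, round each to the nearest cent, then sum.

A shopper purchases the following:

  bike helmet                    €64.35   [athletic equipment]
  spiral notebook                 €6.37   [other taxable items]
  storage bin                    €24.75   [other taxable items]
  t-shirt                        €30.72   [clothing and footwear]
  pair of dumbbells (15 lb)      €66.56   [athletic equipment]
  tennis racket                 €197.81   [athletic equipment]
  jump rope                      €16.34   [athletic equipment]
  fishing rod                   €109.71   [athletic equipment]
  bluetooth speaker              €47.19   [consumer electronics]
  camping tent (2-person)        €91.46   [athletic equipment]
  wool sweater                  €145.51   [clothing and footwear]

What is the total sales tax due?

€37.57

Bike helmet €64.35: athletic equipment, under €175.00 → 2.5% → €1.61
Spiral notebook €6.37: other taxable items → 8.25% → €0.53
Storage bin €24.75: other taxable items → 8.25% → €2.04
T-shirt €30.72: clothing and footwear → 7.75% → €2.38
Pair of dumbbells (15 lb) €66.56: athletic equipment, under €175.00 → 2.5% → €1.66
Tennis racket €197.81: athletic equipment, €175.00 or more → 5.25% → €10.39
Jump rope €16.34: athletic equipment, under €175.00 → 2.5% → €0.41
Fishing rod €109.71: athletic equipment, under €175.00 → 2.5% → €2.74
Bluetooth speaker €47.19: consumer electronics → 4.75% → €2.24
Camping tent (2-person) €91.46: athletic equipment, under €175.00 → 2.5% → €2.29
Wool sweater €145.51: clothing and footwear → 7.75% → €11.28
Total tax = €1.61 + €0.53 + €2.04 + €2.38 + €1.66 + €10.39 + €0.41 + €2.74 + €2.24 + €2.29 + €11.28 = €37.57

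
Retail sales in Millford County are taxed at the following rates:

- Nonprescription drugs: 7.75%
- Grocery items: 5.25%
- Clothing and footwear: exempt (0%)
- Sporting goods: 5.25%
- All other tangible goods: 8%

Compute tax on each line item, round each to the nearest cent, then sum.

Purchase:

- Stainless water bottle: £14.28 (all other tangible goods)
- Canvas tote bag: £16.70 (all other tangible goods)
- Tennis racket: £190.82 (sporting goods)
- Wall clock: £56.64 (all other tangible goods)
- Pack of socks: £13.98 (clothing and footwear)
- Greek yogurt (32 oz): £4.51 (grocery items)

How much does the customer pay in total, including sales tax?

£314.20

Stainless water bottle £14.28: all other tangible goods → 8% → £1.14
Canvas tote bag £16.70: all other tangible goods → 8% → £1.34
Tennis racket £190.82: sporting goods → 5.25% → £10.02
Wall clock £56.64: all other tangible goods → 8% → £4.53
Pack of socks £13.98: clothing and footwear → 0% → £0.00
Greek yogurt (32 oz) £4.51: grocery items → 5.25% → £0.24
Subtotal = £296.93; tax = £17.27; total due = £314.20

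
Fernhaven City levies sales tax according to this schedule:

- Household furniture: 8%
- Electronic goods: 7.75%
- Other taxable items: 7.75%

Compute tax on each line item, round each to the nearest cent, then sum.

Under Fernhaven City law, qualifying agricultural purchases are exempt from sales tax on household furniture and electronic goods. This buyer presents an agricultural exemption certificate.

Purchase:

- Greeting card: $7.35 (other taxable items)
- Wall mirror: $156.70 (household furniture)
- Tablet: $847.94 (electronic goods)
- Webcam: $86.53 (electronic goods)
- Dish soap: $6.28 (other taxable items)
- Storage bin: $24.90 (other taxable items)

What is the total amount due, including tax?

Greeting card $7.35: other taxable items → 7.75% → $0.57
Wall mirror $156.70: household furniture, buyer-exempt → 0% → $0.00
Tablet $847.94: electronic goods, buyer-exempt → 0% → $0.00
Webcam $86.53: electronic goods, buyer-exempt → 0% → $0.00
Dish soap $6.28: other taxable items → 7.75% → $0.49
Storage bin $24.90: other taxable items → 7.75% → $1.93
Subtotal = $1129.70; tax = $2.99; total due = $1132.69

$1132.69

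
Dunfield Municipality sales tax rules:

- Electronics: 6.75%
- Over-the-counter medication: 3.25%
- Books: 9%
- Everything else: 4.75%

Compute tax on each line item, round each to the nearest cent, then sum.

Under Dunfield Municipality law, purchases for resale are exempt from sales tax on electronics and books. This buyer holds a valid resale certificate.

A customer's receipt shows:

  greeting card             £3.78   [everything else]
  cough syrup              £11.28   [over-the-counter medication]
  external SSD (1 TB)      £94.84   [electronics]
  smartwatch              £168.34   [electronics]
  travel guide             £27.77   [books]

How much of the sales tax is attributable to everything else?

£0.18

Greeting card £3.78: everything else → 4.75% → £0.18
Tax on everything else = £0.18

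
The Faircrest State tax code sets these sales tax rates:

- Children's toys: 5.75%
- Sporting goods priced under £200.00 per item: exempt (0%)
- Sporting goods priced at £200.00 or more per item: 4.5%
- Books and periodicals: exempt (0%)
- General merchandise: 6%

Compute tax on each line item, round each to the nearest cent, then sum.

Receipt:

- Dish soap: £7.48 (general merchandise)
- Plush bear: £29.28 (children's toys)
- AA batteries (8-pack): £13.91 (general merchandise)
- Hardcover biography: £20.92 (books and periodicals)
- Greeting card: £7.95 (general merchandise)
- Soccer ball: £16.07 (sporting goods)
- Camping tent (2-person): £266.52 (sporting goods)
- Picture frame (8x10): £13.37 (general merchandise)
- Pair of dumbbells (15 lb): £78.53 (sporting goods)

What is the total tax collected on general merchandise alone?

Dish soap £7.48: general merchandise → 6% → £0.45
AA batteries (8-pack) £13.91: general merchandise → 6% → £0.83
Greeting card £7.95: general merchandise → 6% → £0.48
Picture frame (8x10) £13.37: general merchandise → 6% → £0.80
Tax on general merchandise = £0.45 + £0.83 + £0.48 + £0.80 = £2.56

£2.56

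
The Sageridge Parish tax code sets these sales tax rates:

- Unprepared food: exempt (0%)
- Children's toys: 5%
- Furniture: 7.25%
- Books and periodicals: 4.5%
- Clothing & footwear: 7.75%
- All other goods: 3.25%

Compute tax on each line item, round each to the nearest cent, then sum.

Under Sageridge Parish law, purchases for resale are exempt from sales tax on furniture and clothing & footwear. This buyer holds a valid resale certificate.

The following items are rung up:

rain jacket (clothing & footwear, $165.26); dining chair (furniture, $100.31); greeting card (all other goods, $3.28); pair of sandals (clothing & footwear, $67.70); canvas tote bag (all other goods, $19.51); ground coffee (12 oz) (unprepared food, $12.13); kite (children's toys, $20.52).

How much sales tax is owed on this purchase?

Rain jacket $165.26: clothing & footwear, buyer-exempt → 0% → $0.00
Dining chair $100.31: furniture, buyer-exempt → 0% → $0.00
Greeting card $3.28: all other goods → 3.25% → $0.11
Pair of sandals $67.70: clothing & footwear, buyer-exempt → 0% → $0.00
Canvas tote bag $19.51: all other goods → 3.25% → $0.63
Ground coffee (12 oz) $12.13: unprepared food → 0% → $0.00
Kite $20.52: children's toys → 5% → $1.03
Total tax = $0.11 + $0.63 + $1.03 = $1.77

$1.77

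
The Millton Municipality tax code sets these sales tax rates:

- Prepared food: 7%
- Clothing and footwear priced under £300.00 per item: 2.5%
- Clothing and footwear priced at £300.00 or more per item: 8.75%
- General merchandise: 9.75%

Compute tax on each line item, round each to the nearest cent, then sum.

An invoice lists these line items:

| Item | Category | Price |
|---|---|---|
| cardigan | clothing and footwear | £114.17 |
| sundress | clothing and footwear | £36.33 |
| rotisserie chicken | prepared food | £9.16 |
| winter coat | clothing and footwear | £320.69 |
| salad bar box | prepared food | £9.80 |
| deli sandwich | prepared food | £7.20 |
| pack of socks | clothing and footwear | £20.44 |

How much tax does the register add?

£34.16

Cardigan £114.17: clothing and footwear, under £300.00 → 2.5% → £2.85
Sundress £36.33: clothing and footwear, under £300.00 → 2.5% → £0.91
Rotisserie chicken £9.16: prepared food → 7% → £0.64
Winter coat £320.69: clothing and footwear, £300.00 or more → 8.75% → £28.06
Salad bar box £9.80: prepared food → 7% → £0.69
Deli sandwich £7.20: prepared food → 7% → £0.50
Pack of socks £20.44: clothing and footwear, under £300.00 → 2.5% → £0.51
Total tax = £2.85 + £0.91 + £0.64 + £28.06 + £0.69 + £0.50 + £0.51 = £34.16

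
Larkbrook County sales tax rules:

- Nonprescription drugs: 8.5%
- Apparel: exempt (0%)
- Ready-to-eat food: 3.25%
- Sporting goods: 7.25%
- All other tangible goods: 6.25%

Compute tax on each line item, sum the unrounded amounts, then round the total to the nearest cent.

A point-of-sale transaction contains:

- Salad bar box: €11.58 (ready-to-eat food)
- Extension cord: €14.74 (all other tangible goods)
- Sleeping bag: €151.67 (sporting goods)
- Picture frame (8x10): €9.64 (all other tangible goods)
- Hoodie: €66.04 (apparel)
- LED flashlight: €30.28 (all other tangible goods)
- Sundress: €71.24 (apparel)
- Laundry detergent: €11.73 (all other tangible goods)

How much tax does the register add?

Salad bar box €11.58: ready-to-eat food → 3.25% → €0.37635
Extension cord €14.74: all other tangible goods → 6.25% → €0.92125
Sleeping bag €151.67: sporting goods → 7.25% → €10.996075
Picture frame (8x10) €9.64: all other tangible goods → 6.25% → €0.6025
Hoodie €66.04: apparel → 0% → €0.00
LED flashlight €30.28: all other tangible goods → 6.25% → €1.8925
Sundress €71.24: apparel → 0% → €0.00
Laundry detergent €11.73: all other tangible goods → 6.25% → €0.733125
Unrounded tax sum = €15.5218 → €15.52

€15.52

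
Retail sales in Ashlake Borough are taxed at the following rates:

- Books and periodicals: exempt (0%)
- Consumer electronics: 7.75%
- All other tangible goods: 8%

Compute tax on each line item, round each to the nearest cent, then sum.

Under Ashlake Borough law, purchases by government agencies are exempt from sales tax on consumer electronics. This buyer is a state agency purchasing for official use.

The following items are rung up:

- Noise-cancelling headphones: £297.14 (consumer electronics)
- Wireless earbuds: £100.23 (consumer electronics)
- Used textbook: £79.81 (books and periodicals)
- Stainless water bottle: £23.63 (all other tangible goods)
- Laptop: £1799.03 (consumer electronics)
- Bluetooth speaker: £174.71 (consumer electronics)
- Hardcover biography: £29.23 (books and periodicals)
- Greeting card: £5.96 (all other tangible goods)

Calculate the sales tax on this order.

£2.37

Noise-cancelling headphones £297.14: consumer electronics, buyer-exempt → 0% → £0.00
Wireless earbuds £100.23: consumer electronics, buyer-exempt → 0% → £0.00
Used textbook £79.81: books and periodicals → 0% → £0.00
Stainless water bottle £23.63: all other tangible goods → 8% → £1.89
Laptop £1799.03: consumer electronics, buyer-exempt → 0% → £0.00
Bluetooth speaker £174.71: consumer electronics, buyer-exempt → 0% → £0.00
Hardcover biography £29.23: books and periodicals → 0% → £0.00
Greeting card £5.96: all other tangible goods → 8% → £0.48
Total tax = £1.89 + £0.48 = £2.37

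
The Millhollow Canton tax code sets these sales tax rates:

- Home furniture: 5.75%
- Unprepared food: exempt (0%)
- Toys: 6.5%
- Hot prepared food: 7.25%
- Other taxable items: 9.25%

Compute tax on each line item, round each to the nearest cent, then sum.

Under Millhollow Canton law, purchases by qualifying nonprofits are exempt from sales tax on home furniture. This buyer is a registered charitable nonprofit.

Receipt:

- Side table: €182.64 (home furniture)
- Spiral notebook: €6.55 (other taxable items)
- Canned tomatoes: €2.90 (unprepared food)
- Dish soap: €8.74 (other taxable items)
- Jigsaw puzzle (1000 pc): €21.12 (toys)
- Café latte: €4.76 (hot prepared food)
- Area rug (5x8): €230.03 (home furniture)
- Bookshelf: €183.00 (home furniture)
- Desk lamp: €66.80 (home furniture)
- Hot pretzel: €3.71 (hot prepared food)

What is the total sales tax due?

Side table €182.64: home furniture, buyer-exempt → 0% → €0.00
Spiral notebook €6.55: other taxable items → 9.25% → €0.61
Canned tomatoes €2.90: unprepared food → 0% → €0.00
Dish soap €8.74: other taxable items → 9.25% → €0.81
Jigsaw puzzle (1000 pc) €21.12: toys → 6.5% → €1.37
Café latte €4.76: hot prepared food → 7.25% → €0.35
Area rug (5x8) €230.03: home furniture, buyer-exempt → 0% → €0.00
Bookshelf €183.00: home furniture, buyer-exempt → 0% → €0.00
Desk lamp €66.80: home furniture, buyer-exempt → 0% → €0.00
Hot pretzel €3.71: hot prepared food → 7.25% → €0.27
Total tax = €0.61 + €0.81 + €1.37 + €0.35 + €0.27 = €3.41

€3.41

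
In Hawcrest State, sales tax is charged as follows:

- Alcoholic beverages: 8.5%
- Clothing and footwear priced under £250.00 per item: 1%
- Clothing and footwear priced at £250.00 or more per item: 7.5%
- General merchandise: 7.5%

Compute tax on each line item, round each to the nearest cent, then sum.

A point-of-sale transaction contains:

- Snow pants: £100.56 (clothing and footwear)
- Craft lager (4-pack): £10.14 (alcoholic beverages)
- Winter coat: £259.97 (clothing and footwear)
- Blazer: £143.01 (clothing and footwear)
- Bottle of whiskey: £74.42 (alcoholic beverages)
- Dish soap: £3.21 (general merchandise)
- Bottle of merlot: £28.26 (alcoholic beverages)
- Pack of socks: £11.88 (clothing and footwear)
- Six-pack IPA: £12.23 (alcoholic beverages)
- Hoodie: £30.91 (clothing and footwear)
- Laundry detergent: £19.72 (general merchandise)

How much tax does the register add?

Snow pants £100.56: clothing and footwear, under £250.00 → 1% → £1.01
Craft lager (4-pack) £10.14: alcoholic beverages → 8.5% → £0.86
Winter coat £259.97: clothing and footwear, £250.00 or more → 7.5% → £19.50
Blazer £143.01: clothing and footwear, under £250.00 → 1% → £1.43
Bottle of whiskey £74.42: alcoholic beverages → 8.5% → £6.33
Dish soap £3.21: general merchandise → 7.5% → £0.24
Bottle of merlot £28.26: alcoholic beverages → 8.5% → £2.40
Pack of socks £11.88: clothing and footwear, under £250.00 → 1% → £0.12
Six-pack IPA £12.23: alcoholic beverages → 8.5% → £1.04
Hoodie £30.91: clothing and footwear, under £250.00 → 1% → £0.31
Laundry detergent £19.72: general merchandise → 7.5% → £1.48
Total tax = £1.01 + £0.86 + £19.50 + £1.43 + £6.33 + £0.24 + £2.40 + £0.12 + £1.04 + £0.31 + £1.48 = £34.72

£34.72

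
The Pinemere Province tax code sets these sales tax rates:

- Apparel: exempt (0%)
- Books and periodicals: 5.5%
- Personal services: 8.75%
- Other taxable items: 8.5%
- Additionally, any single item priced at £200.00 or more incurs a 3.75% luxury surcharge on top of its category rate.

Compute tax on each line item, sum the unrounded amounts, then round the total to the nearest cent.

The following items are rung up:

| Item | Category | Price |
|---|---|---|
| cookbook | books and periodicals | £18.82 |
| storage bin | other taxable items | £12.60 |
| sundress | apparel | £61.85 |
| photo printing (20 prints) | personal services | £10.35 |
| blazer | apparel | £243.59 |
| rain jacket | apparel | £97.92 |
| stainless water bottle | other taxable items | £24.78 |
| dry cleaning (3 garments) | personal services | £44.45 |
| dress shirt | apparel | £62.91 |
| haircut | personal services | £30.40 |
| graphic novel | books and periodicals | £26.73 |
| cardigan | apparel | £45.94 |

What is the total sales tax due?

Cookbook £18.82: books and periodicals → 5.5% → £1.0351
Storage bin £12.60: other taxable items → 8.5% → £1.071
Sundress £61.85: apparel → 0% → £0.00
Photo printing (20 prints) £10.35: personal services → 8.75% → £0.905625
Blazer £243.59: apparel → 0% + 3.75% surcharge = 3.75% → £9.134625
Rain jacket £97.92: apparel → 0% → £0.00
Stainless water bottle £24.78: other taxable items → 8.5% → £2.1063
Dry cleaning (3 garments) £44.45: personal services → 8.75% → £3.889375
Dress shirt £62.91: apparel → 0% → £0.00
Haircut £30.40: personal services → 8.75% → £2.66
Graphic novel £26.73: books and periodicals → 5.5% → £1.47015
Cardigan £45.94: apparel → 0% → £0.00
Unrounded tax sum = £22.272175 → £22.27

£22.27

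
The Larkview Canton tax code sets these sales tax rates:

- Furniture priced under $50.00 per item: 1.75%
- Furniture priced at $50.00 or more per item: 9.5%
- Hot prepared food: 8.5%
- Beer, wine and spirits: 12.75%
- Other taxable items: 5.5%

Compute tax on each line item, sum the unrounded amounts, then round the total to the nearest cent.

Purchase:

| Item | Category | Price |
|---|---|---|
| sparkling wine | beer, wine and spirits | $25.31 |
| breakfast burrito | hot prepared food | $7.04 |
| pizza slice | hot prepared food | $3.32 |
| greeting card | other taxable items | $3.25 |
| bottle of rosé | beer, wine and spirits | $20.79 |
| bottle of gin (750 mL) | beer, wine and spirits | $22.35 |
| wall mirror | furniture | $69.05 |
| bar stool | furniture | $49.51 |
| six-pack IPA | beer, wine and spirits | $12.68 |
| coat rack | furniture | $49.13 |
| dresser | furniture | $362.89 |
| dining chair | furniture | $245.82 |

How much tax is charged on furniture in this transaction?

Wall mirror $69.05: furniture, $50.00 or more → 9.5% → $6.55975
Bar stool $49.51: furniture, under $50.00 → 1.75% → $0.866425
Coat rack $49.13: furniture, under $50.00 → 1.75% → $0.859775
Dresser $362.89: furniture, $50.00 or more → 9.5% → $34.47455
Dining chair $245.82: furniture, $50.00 or more → 9.5% → $23.3529
Tax on furniture: unrounded sum = $66.1134 → $66.11

$66.11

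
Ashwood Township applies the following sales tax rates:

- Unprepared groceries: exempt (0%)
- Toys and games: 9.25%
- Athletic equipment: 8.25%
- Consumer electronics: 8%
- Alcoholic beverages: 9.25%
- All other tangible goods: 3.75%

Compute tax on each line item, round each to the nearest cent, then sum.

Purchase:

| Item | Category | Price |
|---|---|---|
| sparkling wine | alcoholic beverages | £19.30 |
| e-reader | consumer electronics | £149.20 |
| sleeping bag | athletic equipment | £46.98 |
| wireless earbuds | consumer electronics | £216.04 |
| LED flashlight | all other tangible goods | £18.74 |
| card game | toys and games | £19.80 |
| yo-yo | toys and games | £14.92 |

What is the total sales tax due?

Sparkling wine £19.30: alcoholic beverages → 9.25% → £1.79
E-reader £149.20: consumer electronics → 8% → £11.94
Sleeping bag £46.98: athletic equipment → 8.25% → £3.88
Wireless earbuds £216.04: consumer electronics → 8% → £17.28
LED flashlight £18.74: all other tangible goods → 3.75% → £0.70
Card game £19.80: toys and games → 9.25% → £1.83
Yo-yo £14.92: toys and games → 9.25% → £1.38
Total tax = £1.79 + £11.94 + £3.88 + £17.28 + £0.70 + £1.83 + £1.38 = £38.80

£38.80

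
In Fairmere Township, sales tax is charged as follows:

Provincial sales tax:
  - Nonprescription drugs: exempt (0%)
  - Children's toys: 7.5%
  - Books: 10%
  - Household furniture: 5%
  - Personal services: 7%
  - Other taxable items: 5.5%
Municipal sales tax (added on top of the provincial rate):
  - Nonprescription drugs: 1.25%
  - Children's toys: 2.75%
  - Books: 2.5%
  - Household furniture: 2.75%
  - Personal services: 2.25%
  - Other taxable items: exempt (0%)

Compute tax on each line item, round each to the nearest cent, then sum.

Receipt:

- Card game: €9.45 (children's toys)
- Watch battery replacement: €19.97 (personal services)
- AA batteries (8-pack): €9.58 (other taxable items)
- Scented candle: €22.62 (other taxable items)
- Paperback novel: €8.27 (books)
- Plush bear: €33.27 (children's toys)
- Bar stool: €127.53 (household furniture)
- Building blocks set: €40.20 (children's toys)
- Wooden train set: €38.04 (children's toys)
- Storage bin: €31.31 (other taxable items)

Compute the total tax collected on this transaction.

€28.65

Card game €9.45: children's toys → 7.5% + 2.75% municipal = 10.25% → €0.97
Watch battery replacement €19.97: personal services → 7% + 2.25% municipal = 9.25% → €1.85
AA batteries (8-pack) €9.58: other taxable items → 5.5% + 0% municipal = 5.5% → €0.53
Scented candle €22.62: other taxable items → 5.5% + 0% municipal = 5.5% → €1.24
Paperback novel €8.27: books → 10% + 2.5% municipal = 12.5% → €1.03
Plush bear €33.27: children's toys → 7.5% + 2.75% municipal = 10.25% → €3.41
Bar stool €127.53: household furniture → 5% + 2.75% municipal = 7.75% → €9.88
Building blocks set €40.20: children's toys → 7.5% + 2.75% municipal = 10.25% → €4.12
Wooden train set €38.04: children's toys → 7.5% + 2.75% municipal = 10.25% → €3.90
Storage bin €31.31: other taxable items → 5.5% + 0% municipal = 5.5% → €1.72
Total tax = €0.97 + €1.85 + €0.53 + €1.24 + €1.03 + €3.41 + €9.88 + €4.12 + €3.90 + €1.72 = €28.65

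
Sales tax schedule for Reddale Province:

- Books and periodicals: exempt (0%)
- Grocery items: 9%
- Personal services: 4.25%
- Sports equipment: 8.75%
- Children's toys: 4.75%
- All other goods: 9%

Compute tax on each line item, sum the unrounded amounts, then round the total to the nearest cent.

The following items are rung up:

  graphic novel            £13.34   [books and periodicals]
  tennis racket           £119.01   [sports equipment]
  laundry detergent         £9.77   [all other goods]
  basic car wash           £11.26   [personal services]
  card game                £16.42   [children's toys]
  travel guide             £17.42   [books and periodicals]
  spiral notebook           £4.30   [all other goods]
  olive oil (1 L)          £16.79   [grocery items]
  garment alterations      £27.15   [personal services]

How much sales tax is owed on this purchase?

Graphic novel £13.34: books and periodicals → 0% → £0.00
Tennis racket £119.01: sports equipment → 8.75% → £10.413375
Laundry detergent £9.77: all other goods → 9% → £0.8793
Basic car wash £11.26: personal services → 4.25% → £0.47855
Card game £16.42: children's toys → 4.75% → £0.77995
Travel guide £17.42: books and periodicals → 0% → £0.00
Spiral notebook £4.30: all other goods → 9% → £0.387
Olive oil (1 L) £16.79: grocery items → 9% → £1.5111
Garment alterations £27.15: personal services → 4.25% → £1.153875
Unrounded tax sum = £15.60315 → £15.60

£15.60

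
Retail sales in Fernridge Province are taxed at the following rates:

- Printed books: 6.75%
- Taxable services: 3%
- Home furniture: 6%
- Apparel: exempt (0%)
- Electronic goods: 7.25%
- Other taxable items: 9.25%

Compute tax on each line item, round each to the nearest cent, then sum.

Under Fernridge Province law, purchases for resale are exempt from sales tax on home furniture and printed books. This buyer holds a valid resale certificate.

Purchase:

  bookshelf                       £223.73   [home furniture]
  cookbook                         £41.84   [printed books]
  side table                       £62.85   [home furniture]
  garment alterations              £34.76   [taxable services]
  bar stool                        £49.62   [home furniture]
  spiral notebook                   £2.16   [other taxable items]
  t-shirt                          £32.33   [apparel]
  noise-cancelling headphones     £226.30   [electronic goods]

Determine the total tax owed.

£17.65

Bookshelf £223.73: home furniture, buyer-exempt → 0% → £0.00
Cookbook £41.84: printed books, buyer-exempt → 0% → £0.00
Side table £62.85: home furniture, buyer-exempt → 0% → £0.00
Garment alterations £34.76: taxable services → 3% → £1.04
Bar stool £49.62: home furniture, buyer-exempt → 0% → £0.00
Spiral notebook £2.16: other taxable items → 9.25% → £0.20
T-shirt £32.33: apparel → 0% → £0.00
Noise-cancelling headphones £226.30: electronic goods → 7.25% → £16.41
Total tax = £1.04 + £0.20 + £16.41 = £17.65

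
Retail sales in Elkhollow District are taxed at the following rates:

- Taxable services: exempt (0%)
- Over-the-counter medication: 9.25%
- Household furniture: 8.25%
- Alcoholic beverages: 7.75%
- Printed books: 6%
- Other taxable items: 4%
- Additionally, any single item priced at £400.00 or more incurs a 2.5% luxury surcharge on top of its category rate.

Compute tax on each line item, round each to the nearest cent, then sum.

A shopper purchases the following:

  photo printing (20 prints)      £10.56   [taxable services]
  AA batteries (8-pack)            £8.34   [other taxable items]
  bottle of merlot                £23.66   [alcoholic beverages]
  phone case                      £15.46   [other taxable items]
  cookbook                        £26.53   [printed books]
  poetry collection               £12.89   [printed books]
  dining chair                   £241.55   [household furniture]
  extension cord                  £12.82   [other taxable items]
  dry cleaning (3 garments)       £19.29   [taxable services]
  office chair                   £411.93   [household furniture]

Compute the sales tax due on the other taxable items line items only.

AA batteries (8-pack) £8.34: other taxable items → 4% → £0.33
Phone case £15.46: other taxable items → 4% → £0.62
Extension cord £12.82: other taxable items → 4% → £0.51
Tax on other taxable items = £0.33 + £0.62 + £0.51 = £1.46

£1.46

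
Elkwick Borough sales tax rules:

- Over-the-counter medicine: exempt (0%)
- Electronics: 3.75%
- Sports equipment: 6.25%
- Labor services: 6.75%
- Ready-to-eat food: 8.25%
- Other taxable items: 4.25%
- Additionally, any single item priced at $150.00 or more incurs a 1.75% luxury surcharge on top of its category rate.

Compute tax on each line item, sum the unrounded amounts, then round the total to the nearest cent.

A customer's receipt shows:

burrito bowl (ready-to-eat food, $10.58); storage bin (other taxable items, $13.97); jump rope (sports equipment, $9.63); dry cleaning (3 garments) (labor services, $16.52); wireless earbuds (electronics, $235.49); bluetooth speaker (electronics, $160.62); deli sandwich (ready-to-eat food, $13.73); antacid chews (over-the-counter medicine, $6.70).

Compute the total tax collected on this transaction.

Burrito bowl $10.58: ready-to-eat food → 8.25% → $0.87285
Storage bin $13.97: other taxable items → 4.25% → $0.593725
Jump rope $9.63: sports equipment → 6.25% → $0.601875
Dry cleaning (3 garments) $16.52: labor services → 6.75% → $1.1151
Wireless earbuds $235.49: electronics → 3.75% + 1.75% surcharge = 5.5% → $12.95195
Bluetooth speaker $160.62: electronics → 3.75% + 1.75% surcharge = 5.5% → $8.8341
Deli sandwich $13.73: ready-to-eat food → 8.25% → $1.132725
Antacid chews $6.70: over-the-counter medicine → 0% → $0.00
Unrounded tax sum = $26.102325 → $26.10

$26.10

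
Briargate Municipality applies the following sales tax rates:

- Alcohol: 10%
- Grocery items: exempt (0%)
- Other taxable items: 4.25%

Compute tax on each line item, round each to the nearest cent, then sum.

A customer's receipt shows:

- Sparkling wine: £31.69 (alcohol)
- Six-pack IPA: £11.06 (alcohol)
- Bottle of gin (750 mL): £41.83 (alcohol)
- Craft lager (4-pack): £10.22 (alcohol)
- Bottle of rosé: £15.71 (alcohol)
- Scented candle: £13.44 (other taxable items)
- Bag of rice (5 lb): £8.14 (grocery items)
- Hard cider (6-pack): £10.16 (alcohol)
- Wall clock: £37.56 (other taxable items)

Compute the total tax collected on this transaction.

£14.24

Sparkling wine £31.69: alcohol → 10% → £3.17
Six-pack IPA £11.06: alcohol → 10% → £1.11
Bottle of gin (750 mL) £41.83: alcohol → 10% → £4.18
Craft lager (4-pack) £10.22: alcohol → 10% → £1.02
Bottle of rosé £15.71: alcohol → 10% → £1.57
Scented candle £13.44: other taxable items → 4.25% → £0.57
Bag of rice (5 lb) £8.14: grocery items → 0% → £0.00
Hard cider (6-pack) £10.16: alcohol → 10% → £1.02
Wall clock £37.56: other taxable items → 4.25% → £1.60
Total tax = £3.17 + £1.11 + £4.18 + £1.02 + £1.57 + £0.57 + £1.02 + £1.60 = £14.24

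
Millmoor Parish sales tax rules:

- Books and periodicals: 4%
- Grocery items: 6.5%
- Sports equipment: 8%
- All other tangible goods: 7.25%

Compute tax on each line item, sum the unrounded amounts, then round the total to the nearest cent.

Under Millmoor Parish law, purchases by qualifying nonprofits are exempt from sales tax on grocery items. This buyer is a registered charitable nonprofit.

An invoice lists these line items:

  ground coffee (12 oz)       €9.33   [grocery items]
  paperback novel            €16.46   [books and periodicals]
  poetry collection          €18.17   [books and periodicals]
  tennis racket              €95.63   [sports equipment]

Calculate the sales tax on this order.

€9.04

Ground coffee (12 oz) €9.33: grocery items, buyer-exempt → 0% → €0.00
Paperback novel €16.46: books and periodicals → 4% → €0.6584
Poetry collection €18.17: books and periodicals → 4% → €0.7268
Tennis racket €95.63: sports equipment → 8% → €7.6504
Unrounded tax sum = €9.0356 → €9.04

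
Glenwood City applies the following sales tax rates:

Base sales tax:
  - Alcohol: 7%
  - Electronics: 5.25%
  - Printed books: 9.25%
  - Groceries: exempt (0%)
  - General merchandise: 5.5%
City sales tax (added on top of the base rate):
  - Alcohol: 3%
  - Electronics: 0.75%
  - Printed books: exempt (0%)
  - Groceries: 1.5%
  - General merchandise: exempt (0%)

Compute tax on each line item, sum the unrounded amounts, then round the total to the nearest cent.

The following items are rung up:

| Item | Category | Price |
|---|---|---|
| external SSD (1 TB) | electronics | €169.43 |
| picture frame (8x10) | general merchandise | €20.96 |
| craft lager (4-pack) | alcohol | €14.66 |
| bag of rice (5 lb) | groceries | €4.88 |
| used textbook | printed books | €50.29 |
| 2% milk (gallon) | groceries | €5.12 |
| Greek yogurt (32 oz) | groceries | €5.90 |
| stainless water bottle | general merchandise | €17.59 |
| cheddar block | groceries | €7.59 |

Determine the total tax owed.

€18.76

External SSD (1 TB) €169.43: electronics → 5.25% + 0.75% city = 6% → €10.1658
Picture frame (8x10) €20.96: general merchandise → 5.5% + 0% city = 5.5% → €1.1528
Craft lager (4-pack) €14.66: alcohol → 7% + 3% city = 10% → €1.466
Bag of rice (5 lb) €4.88: groceries → 0% + 1.5% city = 1.5% → €0.0732
Used textbook €50.29: printed books → 9.25% + 0% city = 9.25% → €4.651825
2% milk (gallon) €5.12: groceries → 0% + 1.5% city = 1.5% → €0.0768
Greek yogurt (32 oz) €5.90: groceries → 0% + 1.5% city = 1.5% → €0.0885
Stainless water bottle €17.59: general merchandise → 5.5% + 0% city = 5.5% → €0.96745
Cheddar block €7.59: groceries → 0% + 1.5% city = 1.5% → €0.11385
Unrounded tax sum = €18.756225 → €18.76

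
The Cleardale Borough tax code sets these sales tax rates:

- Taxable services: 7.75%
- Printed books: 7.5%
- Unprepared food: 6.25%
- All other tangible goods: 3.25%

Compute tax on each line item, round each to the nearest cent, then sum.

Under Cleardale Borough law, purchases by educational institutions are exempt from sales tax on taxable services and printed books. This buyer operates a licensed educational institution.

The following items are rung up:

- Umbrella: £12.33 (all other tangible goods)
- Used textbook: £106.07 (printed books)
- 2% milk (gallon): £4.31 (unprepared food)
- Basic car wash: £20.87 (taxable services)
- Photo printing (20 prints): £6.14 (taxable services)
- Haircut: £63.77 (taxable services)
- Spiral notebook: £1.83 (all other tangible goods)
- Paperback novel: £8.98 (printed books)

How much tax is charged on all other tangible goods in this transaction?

Umbrella £12.33: all other tangible goods → 3.25% → £0.40
Spiral notebook £1.83: all other tangible goods → 3.25% → £0.06
Tax on all other tangible goods = £0.40 + £0.06 = £0.46

£0.46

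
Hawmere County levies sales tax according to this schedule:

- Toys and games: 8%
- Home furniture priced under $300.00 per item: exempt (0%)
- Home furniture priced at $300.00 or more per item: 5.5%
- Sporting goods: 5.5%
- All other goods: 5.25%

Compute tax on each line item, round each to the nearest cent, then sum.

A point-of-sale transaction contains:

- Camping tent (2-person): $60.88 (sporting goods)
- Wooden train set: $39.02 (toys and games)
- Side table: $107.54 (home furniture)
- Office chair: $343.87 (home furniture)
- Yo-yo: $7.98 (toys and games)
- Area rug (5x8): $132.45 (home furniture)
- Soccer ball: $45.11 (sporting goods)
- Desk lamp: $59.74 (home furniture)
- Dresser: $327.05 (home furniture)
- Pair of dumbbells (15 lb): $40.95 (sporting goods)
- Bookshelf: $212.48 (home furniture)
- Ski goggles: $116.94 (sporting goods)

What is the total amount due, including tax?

Camping tent (2-person) $60.88: sporting goods → 5.5% → $3.35
Wooden train set $39.02: toys and games → 8% → $3.12
Side table $107.54: home furniture, under $300.00 → 0% → $0.00
Office chair $343.87: home furniture, $300.00 or more → 5.5% → $18.91
Yo-yo $7.98: toys and games → 8% → $0.64
Area rug (5x8) $132.45: home furniture, under $300.00 → 0% → $0.00
Soccer ball $45.11: sporting goods → 5.5% → $2.48
Desk lamp $59.74: home furniture, under $300.00 → 0% → $0.00
Dresser $327.05: home furniture, $300.00 or more → 5.5% → $17.99
Pair of dumbbells (15 lb) $40.95: sporting goods → 5.5% → $2.25
Bookshelf $212.48: home furniture, under $300.00 → 0% → $0.00
Ski goggles $116.94: sporting goods → 5.5% → $6.43
Subtotal = $1494.01; tax = $55.17; total due = $1549.18

$1549.18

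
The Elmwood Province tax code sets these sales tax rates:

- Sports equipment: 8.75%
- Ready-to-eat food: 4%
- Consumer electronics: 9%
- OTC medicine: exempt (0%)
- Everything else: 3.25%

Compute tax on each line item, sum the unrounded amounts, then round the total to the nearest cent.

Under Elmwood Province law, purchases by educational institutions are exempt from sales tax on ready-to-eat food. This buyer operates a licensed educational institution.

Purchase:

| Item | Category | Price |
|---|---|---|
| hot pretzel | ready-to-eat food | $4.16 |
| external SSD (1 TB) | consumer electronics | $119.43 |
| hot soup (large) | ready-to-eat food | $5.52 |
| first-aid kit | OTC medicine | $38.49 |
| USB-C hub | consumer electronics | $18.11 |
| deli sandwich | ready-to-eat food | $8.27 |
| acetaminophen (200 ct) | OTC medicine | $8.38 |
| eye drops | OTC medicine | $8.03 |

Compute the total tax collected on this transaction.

Hot pretzel $4.16: ready-to-eat food, buyer-exempt → 0% → $0.00
External SSD (1 TB) $119.43: consumer electronics → 9% → $10.7487
Hot soup (large) $5.52: ready-to-eat food, buyer-exempt → 0% → $0.00
First-aid kit $38.49: OTC medicine → 0% → $0.00
USB-C hub $18.11: consumer electronics → 9% → $1.6299
Deli sandwich $8.27: ready-to-eat food, buyer-exempt → 0% → $0.00
Acetaminophen (200 ct) $8.38: OTC medicine → 0% → $0.00
Eye drops $8.03: OTC medicine → 0% → $0.00
Unrounded tax sum = $12.3786 → $12.38

$12.38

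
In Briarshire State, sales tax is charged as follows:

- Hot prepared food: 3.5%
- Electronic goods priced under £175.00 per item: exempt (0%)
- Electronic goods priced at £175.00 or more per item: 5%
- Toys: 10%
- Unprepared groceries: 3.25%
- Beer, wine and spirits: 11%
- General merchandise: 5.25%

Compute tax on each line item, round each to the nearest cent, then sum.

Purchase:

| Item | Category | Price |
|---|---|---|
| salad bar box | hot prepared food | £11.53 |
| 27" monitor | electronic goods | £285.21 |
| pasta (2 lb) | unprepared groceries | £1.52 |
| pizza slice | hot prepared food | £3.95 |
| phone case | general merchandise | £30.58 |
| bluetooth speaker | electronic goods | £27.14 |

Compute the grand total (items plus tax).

£376.39

Salad bar box £11.53: hot prepared food → 3.5% → £0.40
27" monitor £285.21: electronic goods, £175.00 or more → 5% → £14.26
Pasta (2 lb) £1.52: unprepared groceries → 3.25% → £0.05
Pizza slice £3.95: hot prepared food → 3.5% → £0.14
Phone case £30.58: general merchandise → 5.25% → £1.61
Bluetooth speaker £27.14: electronic goods, under £175.00 → 0% → £0.00
Subtotal = £359.93; tax = £16.46; total due = £376.39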